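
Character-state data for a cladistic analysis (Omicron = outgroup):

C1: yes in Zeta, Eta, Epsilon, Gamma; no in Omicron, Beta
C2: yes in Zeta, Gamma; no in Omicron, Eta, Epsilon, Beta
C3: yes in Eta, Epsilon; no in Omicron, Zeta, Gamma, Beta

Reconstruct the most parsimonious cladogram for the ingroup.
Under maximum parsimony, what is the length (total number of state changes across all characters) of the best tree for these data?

3

The outgroup has state 'no' for every character, so 'yes' is the derived state throughout.
Only Epsilon, Eta, Gamma, and Zeta show the derived state 'yes' for C1, supporting them as a clade.
C2 (derived state 'yes') is shared by Gamma and Zeta — a synapomorphy uniting that clade.
C3 (derived state 'yes') is shared by Epsilon and Eta — a synapomorphy uniting that clade.
Most parsimonious ingroup topology: (((Zeta,Gamma),(Eta,Epsilon)),Beta).
Changes per character on this tree: C1: 1; C2: 1; C3: 1.
Total = 3.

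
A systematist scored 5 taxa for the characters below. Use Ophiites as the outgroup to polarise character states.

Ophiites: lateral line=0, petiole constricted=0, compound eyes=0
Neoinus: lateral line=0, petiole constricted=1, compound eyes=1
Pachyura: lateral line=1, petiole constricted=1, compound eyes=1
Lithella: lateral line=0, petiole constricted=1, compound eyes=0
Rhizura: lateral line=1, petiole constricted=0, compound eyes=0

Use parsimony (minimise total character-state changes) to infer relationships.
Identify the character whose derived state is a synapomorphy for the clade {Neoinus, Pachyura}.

The outgroup has state '0' for every character, so '1' is the derived state throughout.
lateral line (state '1') occurs in Pachyura and Rhizura but conflicts with the nesting implied by the other characters — most parsimoniously interpreted as homoplasy.
petiole constricted: derived state '1' in Lithella, Neoinus, and Pachyura only — synapomorphy for {Lithella, Neoinus, Pachyura}.
compound eyes: derived state '1' in Neoinus and Pachyura only — synapomorphy for {Neoinus, Pachyura}.
Most parsimonious ingroup topology: (((Neoinus,Pachyura),Lithella),Rhizura).
The clade {Neoinus, Pachyura} is supported by compound eyes: its derived state '1' occurs in exactly those taxa and in no other taxon (including the outgroup).

compound eyes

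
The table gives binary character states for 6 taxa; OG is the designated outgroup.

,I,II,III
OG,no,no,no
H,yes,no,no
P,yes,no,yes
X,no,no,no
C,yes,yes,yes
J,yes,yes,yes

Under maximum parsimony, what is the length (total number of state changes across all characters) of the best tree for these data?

The outgroup has state 'no' for every character, so 'yes' is the derived state throughout.
I (derived state 'yes') is shared by C, H, J, and P — a synapomorphy uniting that clade.
Only C and J show the derived state 'yes' for II, supporting them as a clade.
III (derived state 'yes') is shared by C, J, and P — a synapomorphy uniting that clade.
Most parsimonious ingroup topology: ((H,(P,(C,J))),X).
Changes per character on this tree: I: 1; II: 1; III: 1.
Total = 3.

3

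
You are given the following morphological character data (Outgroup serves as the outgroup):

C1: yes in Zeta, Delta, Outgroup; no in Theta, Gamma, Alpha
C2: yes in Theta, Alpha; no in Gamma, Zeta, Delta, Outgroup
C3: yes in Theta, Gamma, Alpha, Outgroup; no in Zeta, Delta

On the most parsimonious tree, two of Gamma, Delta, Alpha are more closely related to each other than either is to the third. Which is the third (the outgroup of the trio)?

Character polarity is set by the outgroup: the derived state is whichever differs from the outgroup's state, so for C1, C3 the derived state is 'no', and for the remaining characters it is 'yes'.
C1: derived state 'no' in Alpha, Gamma, and Theta only — synapomorphy for {Alpha, Gamma, Theta}.
C2: derived state 'yes' in Alpha and Theta only — synapomorphy for {Alpha, Theta}.
Only Delta and Zeta show the derived state 'no' for C3, supporting them as a clade.
Most parsimonious ingroup topology: ((Zeta,Delta),((Theta,Alpha),Gamma)).
Alpha and Gamma share a more recent common ancestor with each other than either does with Delta, so Delta is the least closely related of the three.

Delta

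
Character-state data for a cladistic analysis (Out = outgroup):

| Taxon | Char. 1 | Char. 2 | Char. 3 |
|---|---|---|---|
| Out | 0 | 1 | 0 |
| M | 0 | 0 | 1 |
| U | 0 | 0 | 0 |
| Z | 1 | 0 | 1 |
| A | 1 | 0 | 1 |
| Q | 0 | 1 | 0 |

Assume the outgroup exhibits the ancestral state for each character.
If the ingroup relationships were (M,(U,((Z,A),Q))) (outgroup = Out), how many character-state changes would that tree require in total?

Map each character onto (M,(U,((Z,A),Q))) (rooted by Out) and count the minimum state changes it requires (Fitch parsimony):
Char. 1: 1; Char. 2: 2; Char. 3: 2.
Total tree length = 5.

5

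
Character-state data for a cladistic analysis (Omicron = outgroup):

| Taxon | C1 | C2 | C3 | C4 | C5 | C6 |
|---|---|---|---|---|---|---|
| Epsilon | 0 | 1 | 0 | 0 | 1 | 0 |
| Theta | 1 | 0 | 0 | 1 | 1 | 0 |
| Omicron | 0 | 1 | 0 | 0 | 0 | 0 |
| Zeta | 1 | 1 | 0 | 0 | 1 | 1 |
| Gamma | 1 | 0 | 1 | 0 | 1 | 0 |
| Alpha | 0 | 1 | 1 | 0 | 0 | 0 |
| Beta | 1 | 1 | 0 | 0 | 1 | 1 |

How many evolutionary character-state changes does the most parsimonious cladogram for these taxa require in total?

Character polarity is set by the outgroup: the derived state is whichever differs from the outgroup's state, so for C2 the derived state is '0', and for the remaining characters it is '1'.
C1: derived state '1' in Beta, Gamma, Theta, and Zeta only — synapomorphy for {Beta, Gamma, Theta, Zeta}.
C2: derived state '0' in Gamma and Theta only — synapomorphy for {Gamma, Theta}.
C3 groups Alpha and Gamma, which is incompatible with the clades supported by the remaining characters; treating it as convergent (homoplasy) costs fewer steps than any alternative tree.
C4 (derived state '1') is unique to Theta (autapomorphy; uninformative for grouping).
C5: derived state '1' in Beta, Epsilon, Gamma, Theta, and Zeta only — synapomorphy for {Beta, Epsilon, Gamma, Theta, Zeta}.
C6: derived state '1' in Beta and Zeta only — synapomorphy for {Beta, Zeta}.
Most parsimonious ingroup topology: ((Epsilon,((Theta,Gamma),(Beta,Zeta))),Alpha).
Changes per character on this tree: C1: 1; C2: 1; C3: 2; C4: 1; C5: 1; C6: 1.
Total = 7.

7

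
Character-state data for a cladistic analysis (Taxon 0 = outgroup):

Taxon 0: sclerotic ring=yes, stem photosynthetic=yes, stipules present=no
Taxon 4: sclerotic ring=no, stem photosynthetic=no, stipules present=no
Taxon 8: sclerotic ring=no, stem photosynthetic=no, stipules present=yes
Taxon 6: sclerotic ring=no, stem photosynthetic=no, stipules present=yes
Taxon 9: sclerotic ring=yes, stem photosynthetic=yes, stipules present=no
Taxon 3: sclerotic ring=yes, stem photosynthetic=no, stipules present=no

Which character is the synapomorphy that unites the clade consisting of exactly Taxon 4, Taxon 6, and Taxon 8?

sclerotic ring

Character polarity is set by the outgroup: the derived state is whichever differs from the outgroup's state, so for sclerotic ring, stem photosynthetic the derived state is 'no', and for the remaining characters it is 'yes'.
Only Taxon 4, Taxon 6, and Taxon 8 show the derived state 'no' for sclerotic ring, supporting them as a clade.
stem photosynthetic: derived state 'no' in Taxon 3, Taxon 4, Taxon 6, and Taxon 8 only — synapomorphy for {Taxon 3, Taxon 4, Taxon 6, Taxon 8}.
stipules present (derived state 'yes') is shared by Taxon 6 and Taxon 8 — a synapomorphy uniting that clade.
Most parsimonious ingroup topology: (((Taxon 4,(Taxon 8,Taxon 6)),Taxon 3),Taxon 9).
The clade {Taxon 4, Taxon 6, Taxon 8} is supported by sclerotic ring: its derived state 'no' occurs in exactly those taxa and in no other taxon (including the outgroup).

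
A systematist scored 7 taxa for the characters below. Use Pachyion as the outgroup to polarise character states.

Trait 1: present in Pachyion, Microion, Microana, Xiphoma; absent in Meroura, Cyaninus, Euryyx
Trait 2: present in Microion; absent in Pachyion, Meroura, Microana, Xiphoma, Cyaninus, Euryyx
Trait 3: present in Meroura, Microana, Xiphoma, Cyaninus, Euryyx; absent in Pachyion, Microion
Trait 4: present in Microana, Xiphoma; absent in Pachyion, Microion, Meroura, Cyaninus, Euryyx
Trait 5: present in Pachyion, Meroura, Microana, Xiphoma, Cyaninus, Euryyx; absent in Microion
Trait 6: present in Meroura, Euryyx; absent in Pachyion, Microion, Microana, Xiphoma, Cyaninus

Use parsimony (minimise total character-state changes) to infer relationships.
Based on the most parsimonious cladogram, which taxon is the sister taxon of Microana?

Xiphoma

Character polarity is set by the outgroup: the derived state is whichever differs from the outgroup's state, so for Trait 1, Trait 5 the derived state is 'absent', and for the remaining characters it is 'present'.
Only Cyaninus, Euryyx, and Meroura show the derived state 'absent' for Trait 1, supporting them as a clade.
Trait 2: derived state 'present' in Microion only — an autapomorphy, so it tells us nothing about relationships among taxa.
Trait 3 (derived state 'present') is shared by Cyaninus, Euryyx, Meroura, Microana, and Xiphoma — a synapomorphy uniting that clade.
Only Microana and Xiphoma show the derived state 'present' for Trait 4, supporting them as a clade.
Trait 5: derived state 'absent' in Microion only — an autapomorphy, so it tells us nothing about relationships among taxa.
Trait 6: derived state 'present' in Euryyx and Meroura only — synapomorphy for {Euryyx, Meroura}.
Most parsimonious ingroup topology: (Microion,(((Meroura,Euryyx),Cyaninus),(Microana,Xiphoma))).
Microana and Xiphoma form a cherry on this tree, so they are sister taxa.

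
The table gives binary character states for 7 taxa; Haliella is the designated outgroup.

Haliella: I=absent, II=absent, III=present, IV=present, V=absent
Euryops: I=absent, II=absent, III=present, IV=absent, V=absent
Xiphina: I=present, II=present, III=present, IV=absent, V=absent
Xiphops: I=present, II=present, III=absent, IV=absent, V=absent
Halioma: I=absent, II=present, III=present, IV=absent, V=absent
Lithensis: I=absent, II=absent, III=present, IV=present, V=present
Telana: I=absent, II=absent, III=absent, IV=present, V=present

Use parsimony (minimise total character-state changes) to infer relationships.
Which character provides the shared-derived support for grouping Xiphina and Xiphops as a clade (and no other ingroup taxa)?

I

Character polarity is set by the outgroup: the derived state is whichever differs from the outgroup's state, so for III, IV the derived state is 'absent', and for the remaining characters it is 'present'.
I (derived state 'present') is shared by Xiphina and Xiphops — a synapomorphy uniting that clade.
II (derived state 'present') is shared by Halioma, Xiphina, and Xiphops — a synapomorphy uniting that clade.
III (state 'absent') occurs in Telana and Xiphops but conflicts with the nesting implied by the other characters — most parsimoniously interpreted as homoplasy.
IV: derived state 'absent' in Euryops, Halioma, Xiphina, and Xiphops only — synapomorphy for {Euryops, Halioma, Xiphina, Xiphops}.
V (derived state 'present') is shared by Lithensis and Telana — a synapomorphy uniting that clade.
Most parsimonious ingroup topology: ((Euryops,((Xiphina,Xiphops),Halioma)),(Lithensis,Telana)).
The clade {Xiphina, Xiphops} is supported by I: its derived state 'present' occurs in exactly those taxa and in no other taxon (including the outgroup).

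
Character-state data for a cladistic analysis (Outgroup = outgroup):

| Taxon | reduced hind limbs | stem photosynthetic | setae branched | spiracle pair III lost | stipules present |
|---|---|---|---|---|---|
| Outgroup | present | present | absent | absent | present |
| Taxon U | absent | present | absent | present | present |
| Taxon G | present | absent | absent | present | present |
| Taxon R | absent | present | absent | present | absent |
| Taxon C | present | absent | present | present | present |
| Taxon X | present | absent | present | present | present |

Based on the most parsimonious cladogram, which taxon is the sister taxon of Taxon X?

Character polarity is set by the outgroup: the derived state is whichever differs from the outgroup's state, so for reduced hind limbs, stem photosynthetic, stipules present the derived state is 'absent', and for the remaining characters it is 'present'.
reduced hind limbs (derived state 'absent') is shared by Taxon R and Taxon U — a synapomorphy uniting that clade.
stem photosynthetic: derived state 'absent' in Taxon C, Taxon G, and Taxon X only — synapomorphy for {Taxon C, Taxon G, Taxon X}.
Only Taxon C and Taxon X show the derived state 'present' for setae branched, supporting them as a clade.
All ingroup taxa share the derived state 'present' for spiracle pair III lost; it defines the ingroup but does not resolve relationships within it.
stipules present (derived state 'absent') is unique to Taxon R (autapomorphy; uninformative for grouping).
Most parsimonious ingroup topology: ((Taxon U,Taxon R),(Taxon G,(Taxon C,Taxon X))).
Taxon X and Taxon C form a cherry on this tree, so they are sister taxa.

Taxon C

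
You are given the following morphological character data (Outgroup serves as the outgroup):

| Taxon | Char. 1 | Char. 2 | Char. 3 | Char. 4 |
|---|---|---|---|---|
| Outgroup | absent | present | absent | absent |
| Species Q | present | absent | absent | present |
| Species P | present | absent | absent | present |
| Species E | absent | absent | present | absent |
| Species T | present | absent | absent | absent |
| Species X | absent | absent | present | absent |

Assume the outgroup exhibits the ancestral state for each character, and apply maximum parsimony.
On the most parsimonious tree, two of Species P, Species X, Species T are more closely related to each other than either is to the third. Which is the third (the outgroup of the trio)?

Species X

Character polarity is set by the outgroup: the derived state is whichever differs from the outgroup's state, so for Char. 2 the derived state is 'absent', and for the remaining characters it is 'present'.
Char. 1: derived state 'present' in Species P, Species Q, and Species T only — synapomorphy for {Species P, Species Q, Species T}.
Char. 2 (derived state 'absent') is shared by all ingroup taxa — unites the whole ingroup.
Only Species E and Species X show the derived state 'present' for Char. 3, supporting them as a clade.
Char. 4 (derived state 'present') is shared by Species P and Species Q — a synapomorphy uniting that clade.
Most parsimonious ingroup topology: (((Species Q,Species P),Species T),(Species E,Species X)).
Species P and Species T share a more recent common ancestor with each other than either does with Species X, so Species X is the least closely related of the three.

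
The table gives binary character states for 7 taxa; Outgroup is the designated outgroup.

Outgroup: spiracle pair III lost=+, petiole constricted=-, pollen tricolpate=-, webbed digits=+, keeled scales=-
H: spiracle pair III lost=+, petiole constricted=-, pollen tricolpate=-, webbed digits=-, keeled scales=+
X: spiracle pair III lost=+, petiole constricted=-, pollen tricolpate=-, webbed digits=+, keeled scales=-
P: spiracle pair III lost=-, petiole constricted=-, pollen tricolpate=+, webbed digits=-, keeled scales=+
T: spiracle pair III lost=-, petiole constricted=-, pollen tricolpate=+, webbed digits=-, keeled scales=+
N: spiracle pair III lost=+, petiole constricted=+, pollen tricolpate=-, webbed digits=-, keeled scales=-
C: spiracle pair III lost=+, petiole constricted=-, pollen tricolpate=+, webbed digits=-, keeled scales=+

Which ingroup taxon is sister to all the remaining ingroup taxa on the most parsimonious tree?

X

Character polarity is set by the outgroup: the derived state is whichever differs from the outgroup's state, so for spiracle pair III lost, webbed digits the derived state is '-', and for the remaining characters it is '+'.
Only P and T show the derived state '-' for spiracle pair III lost, supporting them as a clade.
petiole constricted: derived state '+' in N only — an autapomorphy, so it tells us nothing about relationships among taxa.
pollen tricolpate (derived state '+') is shared by C, P, and T — a synapomorphy uniting that clade.
Only C, H, N, P, and T show the derived state '-' for webbed digits, supporting them as a clade.
keeled scales: derived state '+' in C, H, P, and T only — synapomorphy for {C, H, P, T}.
Most parsimonious ingroup topology: (((H,((P,T),C)),N),X).
X is sister to the clade containing all other ingroup taxa, so it is the earliest-diverging (most basal) ingroup lineage.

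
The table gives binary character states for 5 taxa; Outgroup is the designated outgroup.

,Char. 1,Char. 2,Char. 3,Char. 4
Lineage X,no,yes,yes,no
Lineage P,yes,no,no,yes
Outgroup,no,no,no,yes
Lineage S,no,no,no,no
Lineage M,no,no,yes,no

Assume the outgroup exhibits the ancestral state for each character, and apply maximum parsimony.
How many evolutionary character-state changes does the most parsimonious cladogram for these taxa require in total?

Character polarity is set by the outgroup: the derived state is whichever differs from the outgroup's state, so for Char. 4 the derived state is 'no', and for the remaining characters it is 'yes'.
Char. 1: derived state 'yes' in Lineage P only — an autapomorphy, so it tells us nothing about relationships among taxa.
Char. 2 (derived state 'yes') is unique to Lineage X (autapomorphy; uninformative for grouping).
Char. 3: derived state 'yes' in Lineage M and Lineage X only — synapomorphy for {Lineage M, Lineage X}.
Char. 4: derived state 'no' in Lineage M, Lineage S, and Lineage X only — synapomorphy for {Lineage M, Lineage S, Lineage X}.
Most parsimonious ingroup topology: ((Lineage S,(Lineage M,Lineage X)),Lineage P).
Changes per character on this tree: Char. 1: 1; Char. 2: 1; Char. 3: 1; Char. 4: 1.
Total = 4.

4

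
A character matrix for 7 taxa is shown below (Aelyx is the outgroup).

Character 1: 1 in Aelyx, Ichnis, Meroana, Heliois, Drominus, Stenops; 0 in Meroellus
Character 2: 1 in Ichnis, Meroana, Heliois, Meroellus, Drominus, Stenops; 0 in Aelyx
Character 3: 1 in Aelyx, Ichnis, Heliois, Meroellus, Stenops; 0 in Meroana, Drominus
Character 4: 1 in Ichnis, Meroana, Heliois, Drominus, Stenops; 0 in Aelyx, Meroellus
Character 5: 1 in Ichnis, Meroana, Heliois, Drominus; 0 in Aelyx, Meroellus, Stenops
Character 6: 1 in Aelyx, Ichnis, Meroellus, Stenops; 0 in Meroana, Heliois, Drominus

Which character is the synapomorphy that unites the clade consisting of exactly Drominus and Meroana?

Character 3

Character polarity is set by the outgroup: the derived state is whichever differs from the outgroup's state, so for Character 1, Character 3, Character 6 the derived state is '0', and for the remaining characters it is '1'.
Character 1: derived state '0' in Meroellus only — an autapomorphy, so it tells us nothing about relationships among taxa.
All ingroup taxa share the derived state '1' for Character 2; it defines the ingroup but does not resolve relationships within it.
Only Drominus and Meroana show the derived state '0' for Character 3, supporting them as a clade.
Character 4: derived state '1' in Drominus, Heliois, Ichnis, Meroana, and Stenops only — synapomorphy for {Drominus, Heliois, Ichnis, Meroana, Stenops}.
Only Drominus, Heliois, Ichnis, and Meroana show the derived state '1' for Character 5, supporting them as a clade.
Character 6 (derived state '0') is shared by Drominus, Heliois, and Meroana — a synapomorphy uniting that clade.
Most parsimonious ingroup topology: (((Ichnis,((Meroana,Drominus),Heliois)),Stenops),Meroellus).
The clade {Drominus, Meroana} is supported by Character 3: its derived state '0' occurs in exactly those taxa and in no other taxon (including the outgroup).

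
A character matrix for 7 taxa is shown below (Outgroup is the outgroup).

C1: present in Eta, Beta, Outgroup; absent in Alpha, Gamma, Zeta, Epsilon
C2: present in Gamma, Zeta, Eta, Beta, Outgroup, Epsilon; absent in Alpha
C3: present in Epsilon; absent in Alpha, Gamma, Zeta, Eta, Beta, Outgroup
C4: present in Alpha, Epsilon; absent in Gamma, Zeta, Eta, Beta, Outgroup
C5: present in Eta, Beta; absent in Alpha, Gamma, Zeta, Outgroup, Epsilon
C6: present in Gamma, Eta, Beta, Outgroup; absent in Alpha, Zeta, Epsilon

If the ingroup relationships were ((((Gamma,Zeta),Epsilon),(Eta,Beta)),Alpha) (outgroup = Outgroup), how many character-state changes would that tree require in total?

10

Map each character onto ((((Gamma,Zeta),Epsilon),(Eta,Beta)),Alpha) (rooted by Outgroup) and count the minimum state changes it requires (Fitch parsimony):
C1: 2; C2: 1; C3: 1; C4: 2; C5: 1; C6: 3.
Total tree length = 10.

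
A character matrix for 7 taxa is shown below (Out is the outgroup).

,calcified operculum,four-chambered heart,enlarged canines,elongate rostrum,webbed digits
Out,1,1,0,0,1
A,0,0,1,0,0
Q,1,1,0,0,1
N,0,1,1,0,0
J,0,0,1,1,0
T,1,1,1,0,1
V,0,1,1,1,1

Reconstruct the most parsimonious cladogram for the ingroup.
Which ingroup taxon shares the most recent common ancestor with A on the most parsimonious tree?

J

Character polarity is set by the outgroup: the derived state is whichever differs from the outgroup's state, so for calcified operculum, four-chambered heart, webbed digits the derived state is '0', and for the remaining characters it is '1'.
Only A, J, N, and V show the derived state '0' for calcified operculum, supporting them as a clade.
Only A and J show the derived state '0' for four-chambered heart, supporting them as a clade.
enlarged canines (derived state '1') is shared by A, J, N, T, and V — a synapomorphy uniting that clade.
elongate rostrum groups J and V, which is incompatible with the clades supported by the remaining characters; treating it as convergent (homoplasy) costs fewer steps than any alternative tree.
Only A, J, and N show the derived state '0' for webbed digits, supporting them as a clade.
Most parsimonious ingroup topology: (((((A,J),N),V),T),Q).
A and J form a cherry on this tree, so they are sister taxa.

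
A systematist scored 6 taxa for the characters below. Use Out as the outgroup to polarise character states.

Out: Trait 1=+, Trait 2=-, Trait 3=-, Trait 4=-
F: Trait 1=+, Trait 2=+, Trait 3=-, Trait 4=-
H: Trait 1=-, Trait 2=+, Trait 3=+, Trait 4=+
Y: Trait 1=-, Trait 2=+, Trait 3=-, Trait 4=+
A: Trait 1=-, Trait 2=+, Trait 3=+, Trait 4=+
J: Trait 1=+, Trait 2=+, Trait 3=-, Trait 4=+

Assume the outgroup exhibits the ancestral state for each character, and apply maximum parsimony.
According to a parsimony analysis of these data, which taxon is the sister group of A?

Character polarity is set by the outgroup: the derived state is whichever differs from the outgroup's state, so for Trait 1 the derived state is '-', and for the remaining characters it is '+'.
Only A, H, and Y show the derived state '-' for Trait 1, supporting them as a clade.
All ingroup taxa share the derived state '+' for Trait 2; it defines the ingroup but does not resolve relationships within it.
Only A and H show the derived state '+' for Trait 3, supporting them as a clade.
Trait 4: derived state '+' in A, H, J, and Y only — synapomorphy for {A, H, J, Y}.
Most parsimonious ingroup topology: (F,(((H,A),Y),J)).
A and H form a cherry on this tree, so they are sister taxa.

H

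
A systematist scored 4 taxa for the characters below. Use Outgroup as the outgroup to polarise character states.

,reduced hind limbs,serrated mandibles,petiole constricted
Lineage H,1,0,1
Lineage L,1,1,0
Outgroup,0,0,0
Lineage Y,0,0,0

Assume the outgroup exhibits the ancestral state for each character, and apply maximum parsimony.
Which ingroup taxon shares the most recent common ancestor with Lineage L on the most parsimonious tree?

Lineage H

The outgroup has state '0' for every character, so '1' is the derived state throughout.
reduced hind limbs: derived state '1' in Lineage H and Lineage L only — synapomorphy for {Lineage H, Lineage L}.
serrated mandibles (derived state '1') is unique to Lineage L (autapomorphy; uninformative for grouping).
petiole constricted (derived state '1') is unique to Lineage H (autapomorphy; uninformative for grouping).
Most parsimonious ingroup topology: ((Lineage H,Lineage L),Lineage Y).
Lineage L and Lineage H form a cherry on this tree, so they are sister taxa.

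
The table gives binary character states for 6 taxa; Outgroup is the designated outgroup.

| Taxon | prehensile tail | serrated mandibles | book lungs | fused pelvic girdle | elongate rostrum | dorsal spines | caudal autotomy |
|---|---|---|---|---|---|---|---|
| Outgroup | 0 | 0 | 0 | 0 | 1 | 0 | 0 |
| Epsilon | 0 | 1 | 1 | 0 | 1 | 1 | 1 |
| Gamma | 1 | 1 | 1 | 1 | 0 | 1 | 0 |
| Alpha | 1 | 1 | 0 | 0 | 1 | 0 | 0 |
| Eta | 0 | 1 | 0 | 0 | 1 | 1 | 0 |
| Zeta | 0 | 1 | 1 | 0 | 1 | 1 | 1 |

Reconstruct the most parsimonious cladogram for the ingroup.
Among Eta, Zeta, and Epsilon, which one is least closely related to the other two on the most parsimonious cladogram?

Eta

Character polarity is set by the outgroup: the derived state is whichever differs from the outgroup's state, so for elongate rostrum the derived state is '0', and for the remaining characters it is '1'.
prehensile tail groups Alpha and Gamma, which is incompatible with the clades supported by the remaining characters; treating it as convergent (homoplasy) costs fewer steps than any alternative tree.
All ingroup taxa share the derived state '1' for serrated mandibles; it defines the ingroup but does not resolve relationships within it.
Only Epsilon, Gamma, and Zeta show the derived state '1' for book lungs, supporting them as a clade.
fused pelvic girdle: derived state '1' in Gamma only — an autapomorphy, so it tells us nothing about relationships among taxa.
elongate rostrum: derived state '0' in Gamma only — an autapomorphy, so it tells us nothing about relationships among taxa.
dorsal spines (derived state '1') is shared by Epsilon, Eta, Gamma, and Zeta — a synapomorphy uniting that clade.
caudal autotomy: derived state '1' in Epsilon and Zeta only — synapomorphy for {Epsilon, Zeta}.
Most parsimonious ingroup topology: ((((Epsilon,Zeta),Gamma),Eta),Alpha).
Zeta and Epsilon share a more recent common ancestor with each other than either does with Eta, so Eta is the least closely related of the three.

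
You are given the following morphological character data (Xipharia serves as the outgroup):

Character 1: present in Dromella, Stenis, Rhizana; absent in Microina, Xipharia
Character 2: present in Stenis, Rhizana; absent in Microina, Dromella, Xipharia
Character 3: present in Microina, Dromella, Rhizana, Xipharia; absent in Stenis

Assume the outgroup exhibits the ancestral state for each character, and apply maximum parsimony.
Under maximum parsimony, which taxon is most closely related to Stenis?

Character polarity is set by the outgroup: the derived state is whichever differs from the outgroup's state, so for Character 3 the derived state is 'absent', and for the remaining characters it is 'present'.
Character 1: derived state 'present' in Dromella, Rhizana, and Stenis only — synapomorphy for {Dromella, Rhizana, Stenis}.
Only Rhizana and Stenis show the derived state 'present' for Character 2, supporting them as a clade.
Character 3: derived state 'absent' in Stenis only — an autapomorphy, so it tells us nothing about relationships among taxa.
Most parsimonious ingroup topology: (((Rhizana,Stenis),Dromella),Microina).
Stenis and Rhizana form a cherry on this tree, so they are sister taxa.

Rhizana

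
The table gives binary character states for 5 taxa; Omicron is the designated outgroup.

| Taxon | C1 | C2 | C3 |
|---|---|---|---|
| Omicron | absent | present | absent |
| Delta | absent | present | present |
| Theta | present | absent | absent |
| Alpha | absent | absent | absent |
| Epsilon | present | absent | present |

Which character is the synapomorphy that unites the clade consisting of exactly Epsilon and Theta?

Character polarity is set by the outgroup: the derived state is whichever differs from the outgroup's state, so for C2 the derived state is 'absent', and for the remaining characters it is 'present'.
C1: derived state 'present' in Epsilon and Theta only — synapomorphy for {Epsilon, Theta}.
Only Alpha, Epsilon, and Theta show the derived state 'absent' for C2, supporting them as a clade.
C3 (state 'present') occurs in Delta and Epsilon but conflicts with the nesting implied by the other characters — most parsimoniously interpreted as homoplasy.
Most parsimonious ingroup topology: (Delta,((Theta,Epsilon),Alpha)).
The clade {Epsilon, Theta} is supported by C1: its derived state 'present' occurs in exactly those taxa and in no other taxon (including the outgroup).

C1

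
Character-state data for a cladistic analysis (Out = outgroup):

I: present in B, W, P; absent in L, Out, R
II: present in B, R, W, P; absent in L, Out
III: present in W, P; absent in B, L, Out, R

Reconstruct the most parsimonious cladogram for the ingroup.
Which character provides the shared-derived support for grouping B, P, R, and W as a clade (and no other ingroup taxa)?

The outgroup has state 'absent' for every character, so 'present' is the derived state throughout.
I: derived state 'present' in B, P, and W only — synapomorphy for {B, P, W}.
Only B, P, R, and W show the derived state 'present' for II, supporting them as a clade.
Only P and W show the derived state 'present' for III, supporting them as a clade.
Most parsimonious ingroup topology: ((((W,P),B),R),L).
The clade {B, P, R, W} is supported by II: its derived state 'present' occurs in exactly those taxa and in no other taxon (including the outgroup).

II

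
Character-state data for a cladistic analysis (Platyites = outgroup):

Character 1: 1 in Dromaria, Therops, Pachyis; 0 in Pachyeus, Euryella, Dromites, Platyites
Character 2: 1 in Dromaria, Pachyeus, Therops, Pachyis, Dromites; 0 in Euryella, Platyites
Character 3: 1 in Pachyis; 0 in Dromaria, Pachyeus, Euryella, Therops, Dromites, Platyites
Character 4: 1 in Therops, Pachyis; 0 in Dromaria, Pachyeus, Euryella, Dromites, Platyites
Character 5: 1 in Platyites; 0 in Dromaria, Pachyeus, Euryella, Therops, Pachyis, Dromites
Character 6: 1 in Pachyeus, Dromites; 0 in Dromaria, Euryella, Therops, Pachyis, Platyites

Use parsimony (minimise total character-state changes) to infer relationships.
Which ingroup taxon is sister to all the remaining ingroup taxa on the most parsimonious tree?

Character polarity is set by the outgroup: the derived state is whichever differs from the outgroup's state, so for Character 5 the derived state is '0', and for the remaining characters it is '1'.
Only Dromaria, Pachyis, and Therops show the derived state '1' for Character 1, supporting them as a clade.
Character 2: derived state '1' in Dromaria, Dromites, Pachyeus, Pachyis, and Therops only — synapomorphy for {Dromaria, Dromites, Pachyeus, Pachyis, Therops}.
Character 3: derived state '1' in Pachyis only — an autapomorphy, so it tells us nothing about relationships among taxa.
Character 4: derived state '1' in Pachyis and Therops only — synapomorphy for {Pachyis, Therops}.
All ingroup taxa share the derived state '0' for Character 5; it defines the ingroup but does not resolve relationships within it.
Only Dromites and Pachyeus show the derived state '1' for Character 6, supporting them as a clade.
Most parsimonious ingroup topology: (((Dromites,Pachyeus),((Pachyis,Therops),Dromaria)),Euryella).
Euryella is sister to the clade containing all other ingroup taxa, so it is the earliest-diverging (most basal) ingroup lineage.

Euryella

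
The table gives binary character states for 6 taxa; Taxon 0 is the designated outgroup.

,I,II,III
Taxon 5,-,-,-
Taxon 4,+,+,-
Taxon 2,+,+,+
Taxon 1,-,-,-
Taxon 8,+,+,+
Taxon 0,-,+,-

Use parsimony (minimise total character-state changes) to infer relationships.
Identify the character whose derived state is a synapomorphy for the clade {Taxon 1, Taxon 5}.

II

Character polarity is set by the outgroup: the derived state is whichever differs from the outgroup's state, so for II the derived state is '-', and for the remaining characters it is '+'.
I: derived state '+' in Taxon 2, Taxon 4, and Taxon 8 only — synapomorphy for {Taxon 2, Taxon 4, Taxon 8}.
II (derived state '-') is shared by Taxon 1 and Taxon 5 — a synapomorphy uniting that clade.
Only Taxon 2 and Taxon 8 show the derived state '+' for III, supporting them as a clade.
Most parsimonious ingroup topology: (((Taxon 2,Taxon 8),Taxon 4),(Taxon 1,Taxon 5)).
The clade {Taxon 1, Taxon 5} is supported by II: its derived state '-' occurs in exactly those taxa and in no other taxon (including the outgroup).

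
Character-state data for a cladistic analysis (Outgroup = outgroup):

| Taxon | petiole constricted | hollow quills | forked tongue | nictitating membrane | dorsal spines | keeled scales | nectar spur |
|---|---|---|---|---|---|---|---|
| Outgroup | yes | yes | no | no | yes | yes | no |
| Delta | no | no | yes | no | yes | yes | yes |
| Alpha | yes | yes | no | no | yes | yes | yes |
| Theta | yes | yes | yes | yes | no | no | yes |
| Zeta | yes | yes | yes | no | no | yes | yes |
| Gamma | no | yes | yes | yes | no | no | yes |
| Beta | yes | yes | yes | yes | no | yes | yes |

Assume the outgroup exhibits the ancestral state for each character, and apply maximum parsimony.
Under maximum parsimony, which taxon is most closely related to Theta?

Character polarity is set by the outgroup: the derived state is whichever differs from the outgroup's state, so for petiole constricted, hollow quills, dorsal spines, keeled scales the derived state is 'no', and for the remaining characters it is 'yes'.
petiole constricted (state 'no') occurs in Delta and Gamma but conflicts with the nesting implied by the other characters — most parsimoniously interpreted as homoplasy.
hollow quills: derived state 'no' in Delta only — an autapomorphy, so it tells us nothing about relationships among taxa.
Only Beta, Delta, Gamma, Theta, and Zeta show the derived state 'yes' for forked tongue, supporting them as a clade.
nictitating membrane: derived state 'yes' in Beta, Gamma, and Theta only — synapomorphy for {Beta, Gamma, Theta}.
dorsal spines (derived state 'no') is shared by Beta, Gamma, Theta, and Zeta — a synapomorphy uniting that clade.
keeled scales: derived state 'no' in Gamma and Theta only — synapomorphy for {Gamma, Theta}.
nectar spur (derived state 'yes') is shared by all ingroup taxa — unites the whole ingroup.
Most parsimonious ingroup topology: (Alpha,((((Theta,Gamma),Beta),Zeta),Delta)).
Theta and Gamma form a cherry on this tree, so they are sister taxa.

Gamma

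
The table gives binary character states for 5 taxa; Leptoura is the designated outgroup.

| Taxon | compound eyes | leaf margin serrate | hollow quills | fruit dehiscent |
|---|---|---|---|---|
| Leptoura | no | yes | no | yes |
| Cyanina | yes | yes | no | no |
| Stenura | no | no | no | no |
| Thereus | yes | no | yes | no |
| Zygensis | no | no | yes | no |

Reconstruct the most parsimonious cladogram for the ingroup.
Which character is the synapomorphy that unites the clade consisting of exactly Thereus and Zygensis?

Character polarity is set by the outgroup: the derived state is whichever differs from the outgroup's state, so for leaf margin serrate, fruit dehiscent the derived state is 'no', and for the remaining characters it is 'yes'.
compound eyes groups Cyanina and Thereus, which is incompatible with the clades supported by the remaining characters; treating it as convergent (homoplasy) costs fewer steps than any alternative tree.
Only Stenura, Thereus, and Zygensis show the derived state 'no' for leaf margin serrate, supporting them as a clade.
hollow quills: derived state 'yes' in Thereus and Zygensis only — synapomorphy for {Thereus, Zygensis}.
All ingroup taxa share the derived state 'no' for fruit dehiscent; it defines the ingroup but does not resolve relationships within it.
Most parsimonious ingroup topology: (Cyanina,(Stenura,(Thereus,Zygensis))).
The clade {Thereus, Zygensis} is supported by hollow quills: its derived state 'yes' occurs in exactly those taxa and in no other taxon (including the outgroup).

hollow quills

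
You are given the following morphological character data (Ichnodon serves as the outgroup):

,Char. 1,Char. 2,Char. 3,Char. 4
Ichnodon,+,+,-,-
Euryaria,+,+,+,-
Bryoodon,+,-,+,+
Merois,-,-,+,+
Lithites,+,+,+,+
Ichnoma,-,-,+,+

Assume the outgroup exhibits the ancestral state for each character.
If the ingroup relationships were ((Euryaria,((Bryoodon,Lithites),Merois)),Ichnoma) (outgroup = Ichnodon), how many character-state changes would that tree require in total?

Map each character onto ((Euryaria,((Bryoodon,Lithites),Merois)),Ichnoma) (rooted by Ichnodon) and count the minimum state changes it requires (Fitch parsimony):
Char. 1: 2; Char. 2: 3; Char. 3: 1; Char. 4: 2.
Total tree length = 8.

8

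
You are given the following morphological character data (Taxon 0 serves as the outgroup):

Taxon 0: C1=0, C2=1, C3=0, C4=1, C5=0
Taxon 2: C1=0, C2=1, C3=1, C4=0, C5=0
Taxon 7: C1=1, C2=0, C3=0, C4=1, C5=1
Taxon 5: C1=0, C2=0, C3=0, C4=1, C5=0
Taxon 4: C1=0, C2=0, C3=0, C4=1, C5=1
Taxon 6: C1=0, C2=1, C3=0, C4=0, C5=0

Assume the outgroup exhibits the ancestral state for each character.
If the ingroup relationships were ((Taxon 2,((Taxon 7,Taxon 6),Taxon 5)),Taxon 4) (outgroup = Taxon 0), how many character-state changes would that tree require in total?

Map each character onto ((Taxon 2,((Taxon 7,Taxon 6),Taxon 5)),Taxon 4) (rooted by Taxon 0) and count the minimum state changes it requires (Fitch parsimony):
C1: 1; C2: 3; C3: 1; C4: 2; C5: 2.
Total tree length = 9.

9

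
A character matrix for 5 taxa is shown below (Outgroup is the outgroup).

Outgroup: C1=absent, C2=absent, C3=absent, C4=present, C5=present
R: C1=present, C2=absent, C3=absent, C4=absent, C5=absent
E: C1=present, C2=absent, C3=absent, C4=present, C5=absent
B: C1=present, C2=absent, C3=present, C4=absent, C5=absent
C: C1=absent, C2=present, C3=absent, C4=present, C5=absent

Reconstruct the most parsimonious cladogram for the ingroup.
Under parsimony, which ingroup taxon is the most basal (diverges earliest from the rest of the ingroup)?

Character polarity is set by the outgroup: the derived state is whichever differs from the outgroup's state, so for C4, C5 the derived state is 'absent', and for the remaining characters it is 'present'.
C1: derived state 'present' in B, E, and R only — synapomorphy for {B, E, R}.
C2: derived state 'present' in C only — an autapomorphy, so it tells us nothing about relationships among taxa.
C3: derived state 'present' in B only — an autapomorphy, so it tells us nothing about relationships among taxa.
C4: derived state 'absent' in B and R only — synapomorphy for {B, R}.
C5 (derived state 'absent') is shared by all ingroup taxa — unites the whole ingroup.
Most parsimonious ingroup topology: (((R,B),E),C).
C is sister to the clade containing all other ingroup taxa, so it is the earliest-diverging (most basal) ingroup lineage.

C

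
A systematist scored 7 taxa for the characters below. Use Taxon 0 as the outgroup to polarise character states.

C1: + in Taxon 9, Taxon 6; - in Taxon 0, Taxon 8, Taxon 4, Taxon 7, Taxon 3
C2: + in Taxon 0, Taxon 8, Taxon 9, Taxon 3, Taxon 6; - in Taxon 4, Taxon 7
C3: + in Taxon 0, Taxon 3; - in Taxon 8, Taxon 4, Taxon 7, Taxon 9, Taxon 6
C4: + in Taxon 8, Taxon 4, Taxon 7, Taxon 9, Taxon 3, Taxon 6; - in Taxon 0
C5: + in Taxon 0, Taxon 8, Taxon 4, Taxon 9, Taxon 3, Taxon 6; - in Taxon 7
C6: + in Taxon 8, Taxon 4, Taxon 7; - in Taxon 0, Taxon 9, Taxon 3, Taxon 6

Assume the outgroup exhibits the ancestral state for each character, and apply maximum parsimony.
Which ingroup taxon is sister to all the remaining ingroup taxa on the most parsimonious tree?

Taxon 3

Character polarity is set by the outgroup: the derived state is whichever differs from the outgroup's state, so for C2, C3, C5 the derived state is '-', and for the remaining characters it is '+'.
C1 (derived state '+') is shared by Taxon 6 and Taxon 9 — a synapomorphy uniting that clade.
C2 (derived state '-') is shared by Taxon 4 and Taxon 7 — a synapomorphy uniting that clade.
C3 (derived state '-') is shared by Taxon 4, Taxon 6, Taxon 7, Taxon 8, and Taxon 9 — a synapomorphy uniting that clade.
C4 (derived state '+') is shared by all ingroup taxa — unites the whole ingroup.
C5 (derived state '-') is unique to Taxon 7 (autapomorphy; uninformative for grouping).
C6: derived state '+' in Taxon 4, Taxon 7, and Taxon 8 only — synapomorphy for {Taxon 4, Taxon 7, Taxon 8}.
Most parsimonious ingroup topology: (((Taxon 8,(Taxon 4,Taxon 7)),(Taxon 9,Taxon 6)),Taxon 3).
Taxon 3 is sister to the clade containing all other ingroup taxa, so it is the earliest-diverging (most basal) ingroup lineage.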